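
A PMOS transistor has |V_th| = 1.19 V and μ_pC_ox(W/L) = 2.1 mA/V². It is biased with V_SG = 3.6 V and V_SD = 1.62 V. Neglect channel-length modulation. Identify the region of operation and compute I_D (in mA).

Triode; I_D = 5.44 mA

V_ov = V_SG − |V_th| = 3.6 − 1.19 = 2.41 V.
Since V_SD = 1.62 V < V_ov = 2.41 V, the device is in the triode region.
I_D = k_p [V_ov · V_SD − ½ V_SD²] = 2.1 × [2.41 × 1.62 − 0.5 × 1.62²] = 5.44 mA.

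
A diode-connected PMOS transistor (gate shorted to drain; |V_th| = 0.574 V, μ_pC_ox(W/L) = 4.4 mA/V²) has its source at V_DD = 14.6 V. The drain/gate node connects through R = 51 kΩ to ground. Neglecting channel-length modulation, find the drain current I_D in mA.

With gate tied to drain, V_SG = V_SD ≥ V_SG − |V_th|, so the device is in saturation.
KCL at the drain: ½ k_p (V_SG − |V_th|)² = (V_DD − V_SG)/R.
Let x = V_SG − 0.574. Then 112 x² + x − 14.03 = 0, giving x = 0.349 V (positive root), so V_SG = 0.923 V.
I_D = (V_DD − V_SG)/R = (14.6 − 0.923) / 51 = 0.268 mA.

I_D = 0.268 mA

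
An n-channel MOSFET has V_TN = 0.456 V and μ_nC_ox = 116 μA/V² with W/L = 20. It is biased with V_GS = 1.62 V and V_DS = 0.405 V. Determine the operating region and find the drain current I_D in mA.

k_n = μ_nC_ox · (W/L) = 2.32 mA/V².
V_ov = V_GS − V_TN = 1.62 − 0.456 = 1.16 V.
Since V_DS = 0.405 V < V_ov = 1.16 V, the device is in the triode region.
I_D = k_n [V_ov · V_DS − ½ V_DS²] = 2.32 × [1.16 × 0.405 − 0.5 × 0.405²] = 0.903 mA.

Triode; I_D = 0.903 mA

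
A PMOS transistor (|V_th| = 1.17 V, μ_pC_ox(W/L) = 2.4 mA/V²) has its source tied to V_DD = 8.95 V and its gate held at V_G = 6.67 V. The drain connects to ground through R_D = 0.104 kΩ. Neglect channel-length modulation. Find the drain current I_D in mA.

I_D = 1.48 mA

V_SG = V_DD − V_G = 8.95 − 6.67 = 2.28 V, so V_ov = 2.28 − 1.17 = 1.11 V.
Assume saturation: I_D = ½ k_p V_ov² = 0.5 × 2.4 × 1.11² = 1.48 mA, giving V_SD = V_DD − I_D R_D = 8.95 − 1.48 × 0.104 = 8.8 V.
V_SD = 8.8 V ≥ V_ov = 1.11 V, confirming saturation.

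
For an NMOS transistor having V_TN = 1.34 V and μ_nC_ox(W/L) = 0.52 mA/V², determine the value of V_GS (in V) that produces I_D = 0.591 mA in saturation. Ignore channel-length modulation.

In saturation I_D = ½ k_n (V_GS − V_TN)², so V_GS − V_TN = √(2 I_D / k_n) = √(2 × 0.591 / 0.52) = 1.51 V.
V_GS = 1.34 + 1.51 = 2.85 V.

V_GS = 2.85 V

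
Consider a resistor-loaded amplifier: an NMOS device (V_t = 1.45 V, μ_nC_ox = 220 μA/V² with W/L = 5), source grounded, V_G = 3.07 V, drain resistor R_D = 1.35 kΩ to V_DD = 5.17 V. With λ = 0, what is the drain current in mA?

V_GS = V_G = 3.07 V, so V_ov = 3.07 − 1.45 = 1.62 V.
k_n = μ_nC_ox · (W/L) = 1.1 mA/V².
Assume saturation: I_D = ½ k_n V_ov² = 0.5 × 1.1 × 1.62² = 1.44 mA, giving V_DS = V_DD − I_D R_D = 5.17 − 1.44 × 1.35 = 3.22 V.
V_DS = 3.22 V ≥ V_ov = 1.62 V, confirming saturation.

I_D = 1.44 mA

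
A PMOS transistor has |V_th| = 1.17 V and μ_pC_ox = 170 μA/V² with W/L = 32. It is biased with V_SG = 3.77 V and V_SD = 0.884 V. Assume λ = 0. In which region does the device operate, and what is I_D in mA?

Triode; I_D = 10.4 mA

k_p = μ_pC_ox · (W/L) = 5.44 mA/V².
V_ov = V_SG − |V_th| = 3.77 − 1.17 = 2.6 V.
Since V_SD = 0.884 V < V_ov = 2.6 V, the device is in the triode region.
I_D = k_p [V_ov · V_SD − ½ V_SD²] = 5.44 × [2.6 × 0.884 − 0.5 × 0.884²] = 10.4 mA.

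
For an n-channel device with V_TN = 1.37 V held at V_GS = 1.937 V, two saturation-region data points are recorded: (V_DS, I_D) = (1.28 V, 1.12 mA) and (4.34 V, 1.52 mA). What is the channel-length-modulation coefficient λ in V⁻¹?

With V_GS fixed, I_D ∝ (1 + λ V_DS) in saturation, so I_D2/I_D1 = (1 + λ V_DS2)/(1 + λ V_DS1).
1.52/1.12 = 1.357 = (1 + 4.34 λ)/(1 + 1.28 λ).
Solving: λ (I_D1 V_DS2 − I_D2 V_DS1) = I_D2 − I_D1, so λ = (1.52 − 1.12) / (1.12 × 4.34 − 1.52 × 1.28) = 0.4 / 2.92 = 0.137 V⁻¹.

λ = 0.137 V⁻¹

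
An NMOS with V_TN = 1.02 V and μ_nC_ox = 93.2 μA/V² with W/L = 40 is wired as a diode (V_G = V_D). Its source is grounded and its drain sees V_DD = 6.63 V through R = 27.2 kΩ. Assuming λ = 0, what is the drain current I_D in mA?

I_D = 0.194 mA

With gate tied to drain, V_GS = V_DS ≥ V_GS − V_TN, so the device is in saturation.
k_n = μ_nC_ox · (W/L) = 3.728 mA/V².
KCL at the drain: ½ k_n (V_GS − V_TN)² = (V_DD − V_GS)/R.
Let x = V_GS − 1.02. Then 50.7 x² + x − 5.61 = 0, giving x = 0.323 V (positive root), so V_GS = 1.34 V.
I_D = (V_DD − V_GS)/R = (6.63 − 1.34) / 27.2 = 0.194 mA.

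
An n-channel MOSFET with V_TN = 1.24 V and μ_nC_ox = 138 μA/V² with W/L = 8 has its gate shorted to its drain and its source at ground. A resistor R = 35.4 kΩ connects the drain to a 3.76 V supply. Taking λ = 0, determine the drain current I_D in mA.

I_D = 0.0617 mA

With gate tied to drain, V_GS = V_DS ≥ V_GS − V_TN, so the device is in saturation.
k_n = μ_nC_ox · (W/L) = 1.104 mA/V².
KCL at the drain: ½ k_n (V_GS − V_TN)² = (V_DD − V_GS)/R.
Let x = V_GS − 1.24. Then 19.5 x² + x − 2.52 = 0, giving x = 0.334 V (positive root), so V_GS = 1.57 V.
I_D = (V_DD − V_GS)/R = (3.76 − 1.57) / 35.4 = 0.0617 mA.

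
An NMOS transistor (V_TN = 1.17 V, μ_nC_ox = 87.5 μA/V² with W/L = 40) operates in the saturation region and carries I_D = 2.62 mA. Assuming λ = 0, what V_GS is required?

V_GS = 2.39 V

k_n = μ_nC_ox · (W/L) = 3.5 mA/V².
In saturation I_D = ½ k_n (V_GS − V_TN)², so V_GS − V_TN = √(2 I_D / k_n) = √(2 × 2.62 / 3.5) = 1.22 V.
V_GS = 1.17 + 1.22 = 2.39 V.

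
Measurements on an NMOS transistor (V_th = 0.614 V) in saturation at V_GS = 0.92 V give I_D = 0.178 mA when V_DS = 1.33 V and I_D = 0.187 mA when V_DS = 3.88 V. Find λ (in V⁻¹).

With V_GS fixed, I_D ∝ (1 + λ V_DS) in saturation, so I_D2/I_D1 = (1 + λ V_DS2)/(1 + λ V_DS1).
0.187/0.178 = 1.051 = (1 + 3.88 λ)/(1 + 1.33 λ).
Solving: λ (I_D1 V_DS2 − I_D2 V_DS1) = I_D2 − I_D1, so λ = (0.187 − 0.178) / (0.178 × 3.88 − 0.187 × 1.33) = 0.009 / 0.442 = 0.0204 V⁻¹.

λ = 0.0204 V⁻¹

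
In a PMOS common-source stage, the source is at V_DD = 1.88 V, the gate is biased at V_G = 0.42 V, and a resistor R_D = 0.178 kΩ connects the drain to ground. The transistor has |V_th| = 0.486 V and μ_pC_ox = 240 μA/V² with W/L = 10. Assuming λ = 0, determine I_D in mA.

V_SG = V_DD − V_G = 1.88 − 0.42 = 1.46 V, so V_ov = 1.46 − 0.486 = 0.974 V.
k_p = μ_pC_ox · (W/L) = 2.4 mA/V².
Assume saturation: I_D = ½ k_p V_ov² = 0.5 × 2.4 × 0.974² = 1.14 mA, giving V_SD = V_DD − I_D R_D = 1.88 − 1.14 × 0.178 = 1.68 V.
V_SD = 1.68 V ≥ V_ov = 0.974 V, confirming saturation.

I_D = 1.14 mA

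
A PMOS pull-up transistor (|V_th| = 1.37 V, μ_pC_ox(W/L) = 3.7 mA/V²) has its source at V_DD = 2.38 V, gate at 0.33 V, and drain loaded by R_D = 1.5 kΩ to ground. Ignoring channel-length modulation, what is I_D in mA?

I_D = 0.855 mA

V_SG = V_DD − V_G = 2.38 − 0.33 = 2.05 V, so V_ov = 2.05 − 1.37 = 0.68 V.
Assume saturation: I_D = ½ k_p V_ov² = 0.5 × 3.7 × 0.68² = 0.855 mA, giving V_SD = V_DD − I_D R_D = 2.38 − 0.855 × 1.5 = 1.1 V.
V_SD = 1.1 V ≥ V_ov = 0.68 V, confirming saturation.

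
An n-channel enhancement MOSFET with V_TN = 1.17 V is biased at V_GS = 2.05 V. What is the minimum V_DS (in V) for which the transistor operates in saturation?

V_DS,sat = 0.880 V

The boundary between triode and saturation is V_DS = V_GS − V_TN = V_ov.
V_ov = 2.05 − 1.17 = 0.88 V.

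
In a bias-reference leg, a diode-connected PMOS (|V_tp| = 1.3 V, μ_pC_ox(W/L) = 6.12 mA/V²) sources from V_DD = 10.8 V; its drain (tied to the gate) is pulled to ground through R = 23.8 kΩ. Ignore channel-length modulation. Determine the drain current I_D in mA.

I_D = 0.384 mA

With gate tied to drain, V_SG = V_SD ≥ V_SG − |V_tp|, so the device is in saturation.
KCL at the drain: ½ k_p (V_SG − |V_tp|)² = (V_DD − V_SG)/R.
Let x = V_SG − 1.3. Then 72.8 x² + x − 9.5 = 0, giving x = 0.354 V (positive root), so V_SG = 1.65 V.
I_D = (V_DD − V_SG)/R = (10.8 − 1.65) / 23.8 = 0.384 mA.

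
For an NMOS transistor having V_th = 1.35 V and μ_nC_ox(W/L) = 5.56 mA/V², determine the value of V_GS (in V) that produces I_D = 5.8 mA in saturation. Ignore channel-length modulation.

V_GS = 2.79 V

In saturation I_D = ½ k_n (V_GS − V_th)², so V_GS − V_th = √(2 I_D / k_n) = √(2 × 5.8 / 5.56) = 1.44 V.
V_GS = 1.35 + 1.44 = 2.79 V.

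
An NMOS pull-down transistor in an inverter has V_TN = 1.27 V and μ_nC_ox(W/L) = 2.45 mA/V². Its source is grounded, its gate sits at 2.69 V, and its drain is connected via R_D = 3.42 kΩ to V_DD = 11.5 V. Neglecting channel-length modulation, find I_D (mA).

V_GS = V_G = 2.69 V, so V_ov = 2.69 − 1.27 = 1.42 V.
Assume saturation: I_D = ½ k_n V_ov² = 0.5 × 2.45 × 1.42² = 2.47 mA, giving V_DS = V_DD − I_D R_D = 11.5 − 2.47 × 3.42 = 3.05 V.
V_DS = 3.05 V ≥ V_ov = 1.42 V, confirming saturation.

I_D = 2.47 mA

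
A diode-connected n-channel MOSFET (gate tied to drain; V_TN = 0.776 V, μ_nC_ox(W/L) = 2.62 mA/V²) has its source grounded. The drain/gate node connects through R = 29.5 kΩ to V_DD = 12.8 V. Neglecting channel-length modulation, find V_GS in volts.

V_GS = 1.32 V

With gate tied to drain, V_GS = V_DS ≥ V_GS − V_TN, so the device is in saturation.
KCL at the drain: ½ k_n (V_GS − V_TN)² = (V_DD − V_GS)/R.
Let x = V_GS − 0.776. Then 38.6 x² + x − 12.02 = 0, giving x = 0.545 V (positive root), so V_GS = 1.32 V.
I_D = (V_DD − V_GS)/R = (12.8 − 1.32) / 29.5 = 0.389 mA.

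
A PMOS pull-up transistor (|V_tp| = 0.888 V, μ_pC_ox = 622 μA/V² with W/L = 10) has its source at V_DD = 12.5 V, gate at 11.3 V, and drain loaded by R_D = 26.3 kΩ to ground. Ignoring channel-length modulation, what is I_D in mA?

V_SG = V_DD − V_G = 12.5 − 11.3 = 1.2 V, so V_ov = 1.2 − 0.888 = 0.312 V.
k_p = μ_pC_ox · (W/L) = 6.22 mA/V².
Assume saturation: I_D = ½ k_p V_ov² = 0.5 × 6.22 × 0.312² = 0.303 mA, giving V_SD = V_DD − I_D R_D = 12.5 − 0.303 × 26.3 = 4.54 V.
V_SD = 4.54 V ≥ V_ov = 0.312 V, confirming saturation.

I_D = 0.303 mA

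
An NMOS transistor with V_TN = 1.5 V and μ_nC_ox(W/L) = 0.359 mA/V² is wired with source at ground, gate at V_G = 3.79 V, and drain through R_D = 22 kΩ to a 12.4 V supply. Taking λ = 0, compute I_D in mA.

V_GS = V_G = 3.79 V, so V_ov = 3.79 − 1.5 = 2.29 V.
Assume saturation: I_D = ½ k_n V_ov² = 0.5 × 0.359 × 2.29² = 0.941 mA, giving V_DS = V_DD − I_D R_D = 12.4 − 0.941 × 22 = -8.31 V.
But -8.31 V < V_ov = 2.29 V, so the device is actually in triode.
In triode I_D = k_n[V_ov V_DS − ½ V_DS²] and I_D = (V_DD − V_DS)/R_D. Equating: 3.95 V_DS² − 19.09 V_DS + 12.4 = 0, giving V_DS = 0.773 V (the root below V_ov).
I_D = (12.4 − 0.773) / 22 = 0.528 mA.

I_D = 0.528 mA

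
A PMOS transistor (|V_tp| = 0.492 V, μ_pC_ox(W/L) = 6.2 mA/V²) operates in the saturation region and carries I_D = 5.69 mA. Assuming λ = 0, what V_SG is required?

V_SG = 1.85 V

In saturation I_D = ½ k_p (V_SG − |V_tp|)², so V_SG − |V_tp| = √(2 I_D / k_p) = √(2 × 5.69 / 6.2) = 1.35 V.
V_SG = 0.492 + 1.35 = 1.85 V.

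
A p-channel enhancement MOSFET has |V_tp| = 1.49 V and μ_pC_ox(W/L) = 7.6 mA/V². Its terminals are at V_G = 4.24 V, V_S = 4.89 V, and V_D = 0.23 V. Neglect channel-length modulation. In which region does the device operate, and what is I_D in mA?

Cutoff; I_D = 0 mA

V_SG = V_S − V_G = 4.89 − 4.24 = 0.65 V; V_SD = V_S − V_D = 4.89 − 0.23 = 4.66 V.
V_SG = 0.65 V < |V_tp| = 1.49 V, so the transistor is in cutoff.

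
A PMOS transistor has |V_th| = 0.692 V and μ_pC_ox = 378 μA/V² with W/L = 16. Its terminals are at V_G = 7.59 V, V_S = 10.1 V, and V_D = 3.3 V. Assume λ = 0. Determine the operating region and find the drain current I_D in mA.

Saturation; I_D = 9.99 mA

V_SG = V_S − V_G = 10.1 − 7.59 = 2.51 V; V_SD = V_S − V_D = 10.1 − 3.3 = 6.8 V.
k_p = μ_pC_ox · (W/L) = 6.048 mA/V².
V_ov = V_SG − |V_th| = 2.51 − 0.692 = 1.82 V.
Since V_SD = 6.8 V ≥ V_ov = 1.82 V, the device is in saturation.
I_D = ½ k_p V_ov² = 0.5 × 6.048 × 1.82² = 9.99 mA.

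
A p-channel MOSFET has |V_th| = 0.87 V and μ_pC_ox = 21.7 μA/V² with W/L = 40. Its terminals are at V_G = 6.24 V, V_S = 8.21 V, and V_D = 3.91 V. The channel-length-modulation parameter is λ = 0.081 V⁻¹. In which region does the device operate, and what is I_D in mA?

V_SG = V_S − V_G = 8.21 − 6.24 = 1.97 V; V_SD = V_S − V_D = 8.21 − 3.91 = 4.3 V.
k_p = μ_pC_ox · (W/L) = 0.868 mA/V².
V_ov = V_SG − |V_th| = 1.97 − 0.87 = 1.1 V.
Since V_SD = 4.3 V ≥ V_ov = 1.1 V, the device is in saturation.
I_D = ½ k_p V_ov² (1 + λ V_SD) = 0.5 × 0.868 × 1.1² × (1 + 0.081 × 4.3) = 0.708 mA.

Saturation; I_D = 0.708 mA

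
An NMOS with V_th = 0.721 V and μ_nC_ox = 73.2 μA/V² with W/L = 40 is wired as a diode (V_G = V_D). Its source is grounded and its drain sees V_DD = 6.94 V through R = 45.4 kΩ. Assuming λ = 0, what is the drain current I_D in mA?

I_D = 0.130 mA

With gate tied to drain, V_GS = V_DS ≥ V_GS − V_th, so the device is in saturation.
k_n = μ_nC_ox · (W/L) = 2.928 mA/V².
KCL at the drain: ½ k_n (V_GS − V_th)² = (V_DD − V_GS)/R.
Let x = V_GS − 0.721. Then 66.5 x² + x − 6.219 = 0, giving x = 0.298 V (positive root), so V_GS = 1.02 V.
I_D = (V_DD − V_GS)/R = (6.94 − 1.02) / 45.4 = 0.13 mA.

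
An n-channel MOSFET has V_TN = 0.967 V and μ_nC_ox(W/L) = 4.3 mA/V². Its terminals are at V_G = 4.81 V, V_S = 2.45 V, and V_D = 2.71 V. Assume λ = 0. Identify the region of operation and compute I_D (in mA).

V_GS = V_G − V_S = 4.81 − 2.45 = 2.36 V; V_DS = V_D − V_S = 2.71 − 2.45 = 0.26 V.
V_ov = V_GS − V_TN = 2.36 − 0.967 = 1.39 V.
Since V_DS = 0.26 V < V_ov = 1.39 V, the device is in the triode region.
I_D = k_n [V_ov · V_DS − ½ V_DS²] = 4.3 × [1.39 × 0.26 − 0.5 × 0.26²] = 1.41 mA.

Triode; I_D = 1.41 mA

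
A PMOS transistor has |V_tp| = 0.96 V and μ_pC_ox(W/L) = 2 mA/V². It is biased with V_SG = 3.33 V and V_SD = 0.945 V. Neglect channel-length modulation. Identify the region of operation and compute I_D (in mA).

Triode; I_D = 3.59 mA

V_ov = V_SG − |V_tp| = 3.33 − 0.96 = 2.37 V.
Since V_SD = 0.945 V < V_ov = 2.37 V, the device is in the triode region.
I_D = k_p [V_ov · V_SD − ½ V_SD²] = 2 × [2.37 × 0.945 − 0.5 × 0.945²] = 3.59 mA.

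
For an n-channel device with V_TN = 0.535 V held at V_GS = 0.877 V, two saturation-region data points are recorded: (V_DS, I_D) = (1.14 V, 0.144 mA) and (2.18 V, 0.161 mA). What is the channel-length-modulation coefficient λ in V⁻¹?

With V_GS fixed, I_D ∝ (1 + λ V_DS) in saturation, so I_D2/I_D1 = (1 + λ V_DS2)/(1 + λ V_DS1).
0.161/0.144 = 1.118 = (1 + 2.18 λ)/(1 + 1.14 λ).
Solving: λ (I_D1 V_DS2 − I_D2 V_DS1) = I_D2 − I_D1, so λ = (0.161 − 0.144) / (0.144 × 2.18 − 0.161 × 1.14) = 0.017 / 0.13 = 0.13 V⁻¹.

λ = 0.130 V⁻¹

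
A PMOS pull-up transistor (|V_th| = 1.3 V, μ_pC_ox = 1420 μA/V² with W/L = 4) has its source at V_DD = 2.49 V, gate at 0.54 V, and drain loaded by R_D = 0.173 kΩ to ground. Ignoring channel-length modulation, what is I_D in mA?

V_SG = V_DD − V_G = 2.49 − 0.54 = 1.95 V, so V_ov = 1.95 − 1.3 = 0.65 V.
k_p = μ_pC_ox · (W/L) = 5.68 mA/V².
Assume saturation: I_D = ½ k_p V_ov² = 0.5 × 5.68 × 0.65² = 1.2 mA, giving V_SD = V_DD − I_D R_D = 2.49 − 1.2 × 0.173 = 2.28 V.
V_SD = 2.28 V ≥ V_ov = 0.65 V, confirming saturation.

I_D = 1.20 mA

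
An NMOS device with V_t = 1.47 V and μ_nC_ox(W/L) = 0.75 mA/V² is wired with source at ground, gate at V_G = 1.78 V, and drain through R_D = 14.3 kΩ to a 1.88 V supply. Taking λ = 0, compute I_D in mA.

I_D = 0.0360 mA

V_GS = V_G = 1.78 V, so V_ov = 1.78 − 1.47 = 0.31 V.
Assume saturation: I_D = ½ k_n V_ov² = 0.5 × 0.75 × 0.31² = 0.036 mA, giving V_DS = V_DD − I_D R_D = 1.88 − 0.036 × 14.3 = 1.36 V.
V_DS = 1.36 V ≥ V_ov = 0.31 V, confirming saturation.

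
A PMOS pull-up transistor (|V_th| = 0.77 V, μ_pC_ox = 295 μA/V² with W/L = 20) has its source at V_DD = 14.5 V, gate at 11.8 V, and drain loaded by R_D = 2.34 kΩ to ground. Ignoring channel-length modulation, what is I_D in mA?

I_D = 5.93 mA

V_SG = V_DD − V_G = 14.5 − 11.8 = 2.7 V, so V_ov = 2.7 − 0.77 = 1.93 V.
k_p = μ_pC_ox · (W/L) = 5.9 mA/V².
Assume saturation: I_D = ½ k_p V_ov² = 0.5 × 5.9 × 1.93² = 11 mA, giving V_SD = V_DD − I_D R_D = 14.5 − 11 × 2.34 = -11.2 V.
But -11.2 V < V_ov = 1.93 V, so the device is actually in triode.
In triode I_D = k_p[V_ov V_SD − ½ V_SD²] and I_D = (V_DD − V_SD)/R_D. Equating: 6.9 V_SD² − 27.65 V_SD + 14.5 = 0, giving V_SD = 0.621 V (the root below V_ov).
I_D = (14.5 − 0.621) / 2.34 = 5.93 mA.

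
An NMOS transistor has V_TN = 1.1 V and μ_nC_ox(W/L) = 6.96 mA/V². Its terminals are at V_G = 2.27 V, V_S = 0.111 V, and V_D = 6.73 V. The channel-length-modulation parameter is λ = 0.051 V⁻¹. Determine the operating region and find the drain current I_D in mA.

Saturation; I_D = 5.22 mA

V_GS = V_G − V_S = 2.27 − 0.111 = 2.16 V; V_DS = V_D − V_S = 6.73 − 0.111 = 6.62 V.
V_ov = V_GS − V_TN = 2.16 − 1.1 = 1.06 V.
Since V_DS = 6.62 V ≥ V_ov = 1.06 V, the device is in saturation.
I_D = ½ k_n V_ov² (1 + λ V_DS) = 0.5 × 6.96 × 1.06² × (1 + 0.051 × 6.62) = 5.22 mA.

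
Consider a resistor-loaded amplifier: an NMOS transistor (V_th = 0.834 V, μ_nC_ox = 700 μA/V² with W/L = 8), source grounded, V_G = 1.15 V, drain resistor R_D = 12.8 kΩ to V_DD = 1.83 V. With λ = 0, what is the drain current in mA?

I_D = 0.136 mA

V_GS = V_G = 1.15 V, so V_ov = 1.15 − 0.834 = 0.316 V.
k_n = μ_nC_ox · (W/L) = 5.6 mA/V².
Assume saturation: I_D = ½ k_n V_ov² = 0.5 × 5.6 × 0.316² = 0.28 mA, giving V_DS = V_DD − I_D R_D = 1.83 − 0.28 × 12.8 = -1.75 V.
But -1.75 V < V_ov = 0.316 V, so the device is actually in triode.
In triode I_D = k_n[V_ov V_DS − ½ V_DS²] and I_D = (V_DD − V_DS)/R_D. Equating: 35.8 V_DS² − 23.65 V_DS + 1.83 = 0, giving V_DS = 0.0895 V (the root below V_ov).
I_D = (1.83 − 0.0895) / 12.8 = 0.136 mA.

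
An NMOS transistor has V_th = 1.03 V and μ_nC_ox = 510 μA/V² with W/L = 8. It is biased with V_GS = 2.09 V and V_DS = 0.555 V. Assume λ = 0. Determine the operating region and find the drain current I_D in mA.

k_n = μ_nC_ox · (W/L) = 4.08 mA/V².
V_ov = V_GS − V_th = 2.09 − 1.03 = 1.06 V.
Since V_DS = 0.555 V < V_ov = 1.06 V, the device is in the triode region.
I_D = k_n [V_ov · V_DS − ½ V_DS²] = 4.08 × [1.06 × 0.555 − 0.5 × 0.555²] = 1.77 mA.

Triode; I_D = 1.77 mA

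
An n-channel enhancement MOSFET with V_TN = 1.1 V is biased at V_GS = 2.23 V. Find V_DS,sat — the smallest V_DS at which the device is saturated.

The boundary between triode and saturation is V_DS = V_GS − V_TN = V_ov.
V_ov = 2.23 − 1.1 = 1.13 V.

V_DS,sat = 1.13 V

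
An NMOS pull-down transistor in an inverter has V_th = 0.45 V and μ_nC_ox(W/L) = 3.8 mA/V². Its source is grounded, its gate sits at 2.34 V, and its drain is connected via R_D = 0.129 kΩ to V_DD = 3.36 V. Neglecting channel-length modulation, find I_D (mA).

V_GS = V_G = 2.34 V, so V_ov = 2.34 − 0.45 = 1.89 V.
Assume saturation: I_D = ½ k_n V_ov² = 0.5 × 3.8 × 1.89² = 6.79 mA, giving V_DS = V_DD − I_D R_D = 3.36 − 6.79 × 0.129 = 2.48 V.
V_DS = 2.48 V ≥ V_ov = 1.89 V, confirming saturation.

I_D = 6.79 mA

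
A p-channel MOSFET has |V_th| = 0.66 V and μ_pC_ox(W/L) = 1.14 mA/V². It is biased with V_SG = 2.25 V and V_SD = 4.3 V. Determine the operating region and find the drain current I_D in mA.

Saturation; I_D = 1.44 mA

V_ov = V_SG − |V_th| = 2.25 − 0.66 = 1.59 V.
Since V_SD = 4.3 V ≥ V_ov = 1.59 V, the device is in saturation.
I_D = ½ k_p V_ov² = 0.5 × 1.14 × 1.59² = 1.44 mA.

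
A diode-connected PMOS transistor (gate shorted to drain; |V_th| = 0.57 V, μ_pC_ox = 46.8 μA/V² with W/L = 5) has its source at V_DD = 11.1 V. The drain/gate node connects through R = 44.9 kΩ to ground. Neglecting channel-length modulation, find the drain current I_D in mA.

I_D = 0.205 mA

With gate tied to drain, V_SG = V_SD ≥ V_SG − |V_th|, so the device is in saturation.
k_p = μ_pC_ox · (W/L) = 0.234 mA/V².
KCL at the drain: ½ k_p (V_SG − |V_th|)² = (V_DD − V_SG)/R.
Let x = V_SG − 0.57. Then 5.25 x² + x − 10.53 = 0, giving x = 1.32 V (positive root), so V_SG = 1.89 V.
I_D = (V_DD − V_SG)/R = (11.1 − 1.89) / 44.9 = 0.205 mA.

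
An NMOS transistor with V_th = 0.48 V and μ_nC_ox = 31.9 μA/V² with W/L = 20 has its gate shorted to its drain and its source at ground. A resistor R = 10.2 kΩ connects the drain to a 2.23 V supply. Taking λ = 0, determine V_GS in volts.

V_GS = 1.08 V

With gate tied to drain, V_GS = V_DS ≥ V_GS − V_th, so the device is in saturation.
k_n = μ_nC_ox · (W/L) = 0.638 mA/V².
KCL at the drain: ½ k_n (V_GS − V_th)² = (V_DD − V_GS)/R.
Let x = V_GS − 0.48. Then 3.25 x² + x − 1.75 = 0, giving x = 0.596 V (positive root), so V_GS = 1.08 V.
I_D = (V_DD − V_GS)/R = (2.23 − 1.08) / 10.2 = 0.113 mA.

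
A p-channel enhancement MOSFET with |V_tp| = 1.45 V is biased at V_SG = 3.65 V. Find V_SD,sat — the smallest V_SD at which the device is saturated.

The boundary between triode and saturation is V_SD = V_SG − |V_tp| = V_ov.
V_ov = 3.65 − 1.45 = 2.2 V.

V_SD,sat = 2.20 V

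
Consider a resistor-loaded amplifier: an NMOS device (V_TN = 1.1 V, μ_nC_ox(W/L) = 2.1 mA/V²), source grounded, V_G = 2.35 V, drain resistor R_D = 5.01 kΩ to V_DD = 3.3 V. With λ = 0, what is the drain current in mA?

I_D = 0.607 mA

V_GS = V_G = 2.35 V, so V_ov = 2.35 − 1.1 = 1.25 V.
Assume saturation: I_D = ½ k_n V_ov² = 0.5 × 2.1 × 1.25² = 1.64 mA, giving V_DS = V_DD − I_D R_D = 3.3 − 1.64 × 5.01 = -4.92 V.
But -4.92 V < V_ov = 1.25 V, so the device is actually in triode.
In triode I_D = k_n[V_ov V_DS − ½ V_DS²] and I_D = (V_DD − V_DS)/R_D. Equating: 5.26 V_DS² − 14.15 V_DS + 3.3 = 0, giving V_DS = 0.258 V (the root below V_ov).
I_D = (3.3 − 0.258) / 5.01 = 0.607 mA.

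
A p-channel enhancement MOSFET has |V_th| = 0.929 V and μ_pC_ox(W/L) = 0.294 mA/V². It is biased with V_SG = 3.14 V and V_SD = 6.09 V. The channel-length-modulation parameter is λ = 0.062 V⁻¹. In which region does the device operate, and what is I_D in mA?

V_ov = V_SG − |V_th| = 3.14 − 0.929 = 2.21 V.
Since V_SD = 6.09 V ≥ V_ov = 2.21 V, the device is in saturation.
I_D = ½ k_p V_ov² (1 + λ V_SD) = 0.5 × 0.294 × 2.21² × (1 + 0.062 × 6.09) = 0.99 mA.

Saturation; I_D = 0.990 mA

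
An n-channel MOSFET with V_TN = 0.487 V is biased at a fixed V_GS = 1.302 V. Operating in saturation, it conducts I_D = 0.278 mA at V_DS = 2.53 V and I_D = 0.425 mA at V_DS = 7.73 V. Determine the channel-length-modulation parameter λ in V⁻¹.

With V_GS fixed, I_D ∝ (1 + λ V_DS) in saturation, so I_D2/I_D1 = (1 + λ V_DS2)/(1 + λ V_DS1).
0.425/0.278 = 1.529 = (1 + 7.73 λ)/(1 + 2.53 λ).
Solving: λ (I_D1 V_DS2 − I_D2 V_DS1) = I_D2 − I_D1, so λ = (0.425 − 0.278) / (0.278 × 7.73 − 0.425 × 2.53) = 0.147 / 1.07 = 0.137 V⁻¹.

λ = 0.137 V⁻¹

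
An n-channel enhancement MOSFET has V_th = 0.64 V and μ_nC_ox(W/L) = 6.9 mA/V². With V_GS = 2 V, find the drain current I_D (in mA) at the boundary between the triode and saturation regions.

I_D = 6.38 mA

At the boundary V_DS = V_ov = V_GS − V_th = 2 − 0.64 = 1.36 V.
I_D = ½ k_n V_ov² = 0.5 × 6.9 × 1.36² = 6.38 mA.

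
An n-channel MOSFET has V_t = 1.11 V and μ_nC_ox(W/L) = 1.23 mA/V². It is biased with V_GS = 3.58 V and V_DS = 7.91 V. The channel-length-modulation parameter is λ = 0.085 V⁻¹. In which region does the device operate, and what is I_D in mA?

V_ov = V_GS − V_t = 3.58 − 1.11 = 2.47 V.
Since V_DS = 7.91 V ≥ V_ov = 2.47 V, the device is in saturation.
I_D = ½ k_n V_ov² (1 + λ V_DS) = 0.5 × 1.23 × 2.47² × (1 + 0.085 × 7.91) = 6.27 mA.

Saturation; I_D = 6.27 mA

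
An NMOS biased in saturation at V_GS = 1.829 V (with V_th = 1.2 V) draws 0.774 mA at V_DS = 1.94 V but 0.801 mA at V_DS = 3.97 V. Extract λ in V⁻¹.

With V_GS fixed, I_D ∝ (1 + λ V_DS) in saturation, so I_D2/I_D1 = (1 + λ V_DS2)/(1 + λ V_DS1).
0.801/0.774 = 1.035 = (1 + 3.97 λ)/(1 + 1.94 λ).
Solving: λ (I_D1 V_DS2 − I_D2 V_DS1) = I_D2 − I_D1, so λ = (0.801 − 0.774) / (0.774 × 3.97 − 0.801 × 1.94) = 0.027 / 1.52 = 0.0178 V⁻¹.

λ = 0.0178 V⁻¹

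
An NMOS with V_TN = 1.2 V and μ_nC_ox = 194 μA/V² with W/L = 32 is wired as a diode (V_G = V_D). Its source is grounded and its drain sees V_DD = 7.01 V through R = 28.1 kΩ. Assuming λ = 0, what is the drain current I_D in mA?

With gate tied to drain, V_GS = V_DS ≥ V_GS − V_TN, so the device is in saturation.
k_n = μ_nC_ox · (W/L) = 6.208 mA/V².
KCL at the drain: ½ k_n (V_GS − V_TN)² = (V_DD − V_GS)/R.
Let x = V_GS − 1.2. Then 87.2 x² + x − 5.81 = 0, giving x = 0.252 V (positive root), so V_GS = 1.45 V.
I_D = (V_DD − V_GS)/R = (7.01 − 1.45) / 28.1 = 0.198 mA.

I_D = 0.198 mA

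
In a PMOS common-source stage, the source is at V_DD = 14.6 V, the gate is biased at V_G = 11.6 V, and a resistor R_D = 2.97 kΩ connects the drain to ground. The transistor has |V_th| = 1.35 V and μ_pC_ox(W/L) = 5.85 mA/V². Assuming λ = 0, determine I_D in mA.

I_D = 4.72 mA

V_SG = V_DD − V_G = 14.6 − 11.6 = 3 V, so V_ov = 3 − 1.35 = 1.65 V.
Assume saturation: I_D = ½ k_p V_ov² = 0.5 × 5.85 × 1.65² = 7.96 mA, giving V_SD = V_DD − I_D R_D = 14.6 − 7.96 × 2.97 = -9.05 V.
But -9.05 V < V_ov = 1.65 V, so the device is actually in triode.
In triode I_D = k_p[V_ov V_SD − ½ V_SD²] and I_D = (V_DD − V_SD)/R_D. Equating: 8.69 V_SD² − 29.67 V_SD + 14.6 = 0, giving V_SD = 0.596 V (the root below V_ov).
I_D = (14.6 − 0.596) / 2.97 = 4.72 mA.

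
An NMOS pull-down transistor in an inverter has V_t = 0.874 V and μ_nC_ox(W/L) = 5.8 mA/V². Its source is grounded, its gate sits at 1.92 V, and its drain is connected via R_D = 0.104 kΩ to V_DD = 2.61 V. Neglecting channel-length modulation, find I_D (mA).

I_D = 3.17 mA

V_GS = V_G = 1.92 V, so V_ov = 1.92 − 0.874 = 1.05 V.
Assume saturation: I_D = ½ k_n V_ov² = 0.5 × 5.8 × 1.05² = 3.17 mA, giving V_DS = V_DD − I_D R_D = 2.61 − 3.17 × 0.104 = 2.28 V.
V_DS = 2.28 V ≥ V_ov = 1.05 V, confirming saturation.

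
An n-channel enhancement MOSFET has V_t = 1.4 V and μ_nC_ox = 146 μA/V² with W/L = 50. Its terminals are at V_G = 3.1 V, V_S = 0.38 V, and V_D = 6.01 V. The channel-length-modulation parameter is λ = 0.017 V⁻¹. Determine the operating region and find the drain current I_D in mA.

V_GS = V_G − V_S = 3.1 − 0.38 = 2.72 V; V_DS = V_D − V_S = 6.01 − 0.38 = 5.63 V.
k_n = μ_nC_ox · (W/L) = 7.3 mA/V².
V_ov = V_GS − V_t = 2.72 − 1.4 = 1.32 V.
Since V_DS = 5.63 V ≥ V_ov = 1.32 V, the device is in saturation.
I_D = ½ k_n V_ov² (1 + λ V_DS) = 0.5 × 7.3 × 1.32² × (1 + 0.017 × 5.63) = 6.97 mA.

Saturation; I_D = 6.97 mA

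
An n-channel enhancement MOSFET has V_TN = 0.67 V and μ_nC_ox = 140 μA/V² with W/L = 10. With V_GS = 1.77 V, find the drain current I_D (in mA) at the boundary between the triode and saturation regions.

I_D = 0.847 mA

At the boundary V_DS = V_ov = V_GS − V_TN = 1.77 − 0.67 = 1.1 V.
k_n = μ_nC_ox · (W/L) = 1.4 mA/V².
I_D = ½ k_n V_ov² = 0.5 × 1.4 × 1.1² = 0.847 mA.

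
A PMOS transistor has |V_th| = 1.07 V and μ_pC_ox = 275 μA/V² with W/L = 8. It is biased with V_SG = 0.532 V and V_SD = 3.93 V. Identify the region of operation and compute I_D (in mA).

V_SG = 0.532 V < |V_th| = 1.07 V, so the transistor is in cutoff.

Cutoff; I_D = 0 mA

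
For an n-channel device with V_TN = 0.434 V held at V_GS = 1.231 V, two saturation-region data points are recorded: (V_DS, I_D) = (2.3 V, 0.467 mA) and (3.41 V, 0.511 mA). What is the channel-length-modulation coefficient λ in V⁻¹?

With V_GS fixed, I_D ∝ (1 + λ V_DS) in saturation, so I_D2/I_D1 = (1 + λ V_DS2)/(1 + λ V_DS1).
0.511/0.467 = 1.094 = (1 + 3.41 λ)/(1 + 2.3 λ).
Solving: λ (I_D1 V_DS2 − I_D2 V_DS1) = I_D2 − I_D1, so λ = (0.511 − 0.467) / (0.467 × 3.41 − 0.511 × 2.3) = 0.044 / 0.417 = 0.105 V⁻¹.

λ = 0.105 V⁻¹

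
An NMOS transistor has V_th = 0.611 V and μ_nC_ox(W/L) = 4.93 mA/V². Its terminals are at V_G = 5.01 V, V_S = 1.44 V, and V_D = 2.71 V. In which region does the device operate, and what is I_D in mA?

V_GS = V_G − V_S = 5.01 − 1.44 = 3.57 V; V_DS = V_D − V_S = 2.71 − 1.44 = 1.27 V.
V_ov = V_GS − V_th = 3.57 − 0.611 = 2.96 V.
Since V_DS = 1.27 V < V_ov = 2.96 V, the device is in the triode region.
I_D = k_n [V_ov · V_DS − ½ V_DS²] = 4.93 × [2.96 × 1.27 − 0.5 × 1.27²] = 14.6 mA.

Triode; I_D = 14.6 mA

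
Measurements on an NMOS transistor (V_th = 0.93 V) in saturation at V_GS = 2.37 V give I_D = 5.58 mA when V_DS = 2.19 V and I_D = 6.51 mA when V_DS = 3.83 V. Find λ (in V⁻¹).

λ = 0.131 V⁻¹

With V_GS fixed, I_D ∝ (1 + λ V_DS) in saturation, so I_D2/I_D1 = (1 + λ V_DS2)/(1 + λ V_DS1).
6.51/5.58 = 1.167 = (1 + 3.83 λ)/(1 + 2.19 λ).
Solving: λ (I_D1 V_DS2 − I_D2 V_DS1) = I_D2 − I_D1, so λ = (6.51 − 5.58) / (5.58 × 3.83 − 6.51 × 2.19) = 0.93 / 7.11 = 0.131 V⁻¹.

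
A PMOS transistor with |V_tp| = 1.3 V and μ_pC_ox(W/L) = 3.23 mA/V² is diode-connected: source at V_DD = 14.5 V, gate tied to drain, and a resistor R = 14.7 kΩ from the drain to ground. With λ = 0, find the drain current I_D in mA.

I_D = 0.849 mA

With gate tied to drain, V_SG = V_SD ≥ V_SG − |V_tp|, so the device is in saturation.
KCL at the drain: ½ k_p (V_SG − |V_tp|)² = (V_DD − V_SG)/R.
Let x = V_SG − 1.3. Then 23.7 x² + x − 13.2 = 0, giving x = 0.725 V (positive root), so V_SG = 2.02 V.
I_D = (V_DD − V_SG)/R = (14.5 − 2.02) / 14.7 = 0.849 mA.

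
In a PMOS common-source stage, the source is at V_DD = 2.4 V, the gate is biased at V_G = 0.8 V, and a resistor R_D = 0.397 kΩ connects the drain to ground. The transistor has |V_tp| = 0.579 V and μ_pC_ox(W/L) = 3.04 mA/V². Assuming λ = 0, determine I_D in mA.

I_D = 1.58 mA

V_SG = V_DD − V_G = 2.4 − 0.8 = 1.6 V, so V_ov = 1.6 − 0.579 = 1.02 V.
Assume saturation: I_D = ½ k_p V_ov² = 0.5 × 3.04 × 1.02² = 1.58 mA, giving V_SD = V_DD − I_D R_D = 2.4 − 1.58 × 0.397 = 1.77 V.
V_SD = 1.77 V ≥ V_ov = 1.02 V, confirming saturation.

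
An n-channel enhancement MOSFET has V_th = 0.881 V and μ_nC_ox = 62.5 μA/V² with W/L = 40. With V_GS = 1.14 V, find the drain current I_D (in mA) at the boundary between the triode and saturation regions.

At the boundary V_DS = V_ov = V_GS − V_th = 1.14 − 0.881 = 0.259 V.
k_n = μ_nC_ox · (W/L) = 2.5 mA/V².
I_D = ½ k_n V_ov² = 0.5 × 2.5 × 0.259² = 0.0839 mA.

I_D = 0.0839 mA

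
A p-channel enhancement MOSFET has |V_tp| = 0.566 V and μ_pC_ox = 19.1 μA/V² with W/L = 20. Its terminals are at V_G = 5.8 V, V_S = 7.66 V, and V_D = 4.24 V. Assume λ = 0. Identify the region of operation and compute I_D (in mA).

V_SG = V_S − V_G = 7.66 − 5.8 = 1.86 V; V_SD = V_S − V_D = 7.66 − 4.24 = 3.42 V.
k_p = μ_pC_ox · (W/L) = 0.382 mA/V².
V_ov = V_SG − |V_tp| = 1.86 − 0.566 = 1.29 V.
Since V_SD = 3.42 V ≥ V_ov = 1.29 V, the device is in saturation.
I_D = ½ k_p V_ov² = 0.5 × 0.382 × 1.29² = 0.32 mA.

Saturation; I_D = 0.320 mA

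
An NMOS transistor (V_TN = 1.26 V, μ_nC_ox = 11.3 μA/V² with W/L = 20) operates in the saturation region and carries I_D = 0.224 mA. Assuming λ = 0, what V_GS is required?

V_GS = 2.67 V

k_n = μ_nC_ox · (W/L) = 0.226 mA/V².
In saturation I_D = ½ k_n (V_GS − V_TN)², so V_GS − V_TN = √(2 I_D / k_n) = √(2 × 0.224 / 0.226) = 1.41 V.
V_GS = 1.26 + 1.41 = 2.67 V.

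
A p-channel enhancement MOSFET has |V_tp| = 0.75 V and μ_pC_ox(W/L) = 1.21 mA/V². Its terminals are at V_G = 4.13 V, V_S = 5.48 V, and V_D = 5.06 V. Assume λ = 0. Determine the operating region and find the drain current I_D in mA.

Triode; I_D = 0.198 mA

V_SG = V_S − V_G = 5.48 − 4.13 = 1.35 V; V_SD = V_S − V_D = 5.48 − 5.06 = 0.42 V.
V_ov = V_SG − |V_tp| = 1.35 − 0.75 = 0.6 V.
Since V_SD = 0.42 V < V_ov = 0.6 V, the device is in the triode region.
I_D = k_p [V_ov · V_SD − ½ V_SD²] = 1.21 × [0.6 × 0.42 − 0.5 × 0.42²] = 0.198 mA.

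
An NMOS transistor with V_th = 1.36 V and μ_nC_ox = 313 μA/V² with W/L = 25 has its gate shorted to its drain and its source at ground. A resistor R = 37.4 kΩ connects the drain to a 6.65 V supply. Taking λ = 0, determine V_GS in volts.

V_GS = 1.55 V

With gate tied to drain, V_GS = V_DS ≥ V_GS − V_th, so the device is in saturation.
k_n = μ_nC_ox · (W/L) = 7.825 mA/V².
KCL at the drain: ½ k_n (V_GS − V_th)² = (V_DD − V_GS)/R.
Let x = V_GS − 1.36. Then 146 x² + x − 5.29 = 0, giving x = 0.187 V (positive root), so V_GS = 1.55 V.
I_D = (V_DD − V_GS)/R = (6.65 − 1.55) / 37.4 = 0.136 mA.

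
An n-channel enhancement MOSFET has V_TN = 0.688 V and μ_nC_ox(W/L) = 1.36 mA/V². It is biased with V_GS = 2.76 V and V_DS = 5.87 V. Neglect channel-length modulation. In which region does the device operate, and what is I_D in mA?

V_ov = V_GS − V_TN = 2.76 − 0.688 = 2.07 V.
Since V_DS = 5.87 V ≥ V_ov = 2.07 V, the device is in saturation.
I_D = ½ k_n V_ov² = 0.5 × 1.36 × 2.07² = 2.92 mA.

Saturation; I_D = 2.92 mA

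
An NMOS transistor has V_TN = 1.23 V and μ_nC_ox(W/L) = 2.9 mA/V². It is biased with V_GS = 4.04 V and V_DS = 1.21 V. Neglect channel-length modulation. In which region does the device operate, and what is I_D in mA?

Triode; I_D = 7.74 mA

V_ov = V_GS − V_TN = 4.04 − 1.23 = 2.81 V.
Since V_DS = 1.21 V < V_ov = 2.81 V, the device is in the triode region.
I_D = k_n [V_ov · V_DS − ½ V_DS²] = 2.9 × [2.81 × 1.21 − 0.5 × 1.21²] = 7.74 mA.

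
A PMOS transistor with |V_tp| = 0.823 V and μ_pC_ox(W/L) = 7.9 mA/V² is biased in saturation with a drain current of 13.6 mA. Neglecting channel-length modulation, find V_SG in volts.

In saturation I_D = ½ k_p (V_SG − |V_tp|)², so V_SG − |V_tp| = √(2 I_D / k_p) = √(2 × 13.6 / 7.9) = 1.86 V.
V_SG = 0.823 + 1.86 = 2.68 V.

V_SG = 2.68 V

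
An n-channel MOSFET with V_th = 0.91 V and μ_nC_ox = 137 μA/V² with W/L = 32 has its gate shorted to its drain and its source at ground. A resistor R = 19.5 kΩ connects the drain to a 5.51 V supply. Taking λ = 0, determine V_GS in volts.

V_GS = 1.23 V

With gate tied to drain, V_GS = V_DS ≥ V_GS − V_th, so the device is in saturation.
k_n = μ_nC_ox · (W/L) = 4.384 mA/V².
KCL at the drain: ½ k_n (V_GS − V_th)² = (V_DD − V_GS)/R.
Let x = V_GS − 0.91. Then 42.7 x² + x − 4.6 = 0, giving x = 0.317 V (positive root), so V_GS = 1.23 V.
I_D = (V_DD − V_GS)/R = (5.51 − 1.23) / 19.5 = 0.22 mA.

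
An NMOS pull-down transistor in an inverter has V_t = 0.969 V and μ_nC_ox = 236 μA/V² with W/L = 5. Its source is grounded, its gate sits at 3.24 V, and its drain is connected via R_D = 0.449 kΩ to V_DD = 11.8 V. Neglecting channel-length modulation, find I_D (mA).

V_GS = V_G = 3.24 V, so V_ov = 3.24 − 0.969 = 2.27 V.
k_n = μ_nC_ox · (W/L) = 1.18 mA/V².
Assume saturation: I_D = ½ k_n V_ov² = 0.5 × 1.18 × 2.27² = 3.04 mA, giving V_DS = V_DD − I_D R_D = 11.8 − 3.04 × 0.449 = 10.4 V.
V_DS = 10.4 V ≥ V_ov = 2.27 V, confirming saturation.

I_D = 3.04 mA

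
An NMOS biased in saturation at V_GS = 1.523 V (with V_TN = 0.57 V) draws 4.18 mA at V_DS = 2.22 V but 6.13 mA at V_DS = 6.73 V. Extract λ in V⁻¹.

λ = 0.134 V⁻¹

With V_GS fixed, I_D ∝ (1 + λ V_DS) in saturation, so I_D2/I_D1 = (1 + λ V_DS2)/(1 + λ V_DS1).
6.13/4.18 = 1.467 = (1 + 6.73 λ)/(1 + 2.22 λ).
Solving: λ (I_D1 V_DS2 − I_D2 V_DS1) = I_D2 − I_D1, so λ = (6.13 − 4.18) / (4.18 × 6.73 − 6.13 × 2.22) = 1.95 / 14.5 = 0.134 V⁻¹.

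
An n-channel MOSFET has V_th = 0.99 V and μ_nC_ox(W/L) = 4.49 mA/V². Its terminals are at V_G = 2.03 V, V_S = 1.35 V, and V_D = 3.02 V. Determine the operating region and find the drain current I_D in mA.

Cutoff; I_D = 0 mA

V_GS = V_G − V_S = 2.03 − 1.35 = 0.68 V; V_DS = V_D − V_S = 3.02 − 1.35 = 1.67 V.
V_GS = 0.68 V < V_th = 0.99 V, so the transistor is in cutoff.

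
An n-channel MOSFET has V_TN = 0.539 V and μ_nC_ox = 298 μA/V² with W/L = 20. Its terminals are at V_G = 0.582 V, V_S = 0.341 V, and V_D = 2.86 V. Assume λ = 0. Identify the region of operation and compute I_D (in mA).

V_GS = V_G − V_S = 0.582 − 0.341 = 0.241 V; V_DS = V_D − V_S = 2.86 − 0.341 = 2.52 V.
V_GS = 0.241 V < V_TN = 0.539 V, so the transistor is in cutoff.

Cutoff; I_D = 0 mA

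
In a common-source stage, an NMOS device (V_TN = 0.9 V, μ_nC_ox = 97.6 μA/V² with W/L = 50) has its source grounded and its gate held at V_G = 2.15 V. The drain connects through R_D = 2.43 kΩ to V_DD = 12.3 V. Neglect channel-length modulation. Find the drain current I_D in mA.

V_GS = V_G = 2.15 V, so V_ov = 2.15 − 0.9 = 1.25 V.
k_n = μ_nC_ox · (W/L) = 4.88 mA/V².
Assume saturation: I_D = ½ k_n V_ov² = 0.5 × 4.88 × 1.25² = 3.81 mA, giving V_DS = V_DD − I_D R_D = 12.3 − 3.81 × 2.43 = 3.04 V.
V_DS = 3.04 V ≥ V_ov = 1.25 V, confirming saturation.

I_D = 3.81 mA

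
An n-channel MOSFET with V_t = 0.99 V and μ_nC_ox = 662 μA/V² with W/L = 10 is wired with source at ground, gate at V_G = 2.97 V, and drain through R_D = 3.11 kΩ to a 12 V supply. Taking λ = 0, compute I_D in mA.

V_GS = V_G = 2.97 V, so V_ov = 2.97 − 0.99 = 1.98 V.
k_n = μ_nC_ox · (W/L) = 6.62 mA/V².
Assume saturation: I_D = ½ k_n V_ov² = 0.5 × 6.62 × 1.98² = 13 mA, giving V_DS = V_DD − I_D R_D = 12 − 13 × 3.11 = -28.4 V.
But -28.4 V < V_ov = 1.98 V, so the device is actually in triode.
In triode I_D = k_n[V_ov V_DS − ½ V_DS²] and I_D = (V_DD − V_DS)/R_D. Equating: 10.3 V_DS² − 41.76 V_DS + 12 = 0, giving V_DS = 0.311 V (the root below V_ov).
I_D = (12 − 0.311) / 3.11 = 3.76 mA.

I_D = 3.76 mA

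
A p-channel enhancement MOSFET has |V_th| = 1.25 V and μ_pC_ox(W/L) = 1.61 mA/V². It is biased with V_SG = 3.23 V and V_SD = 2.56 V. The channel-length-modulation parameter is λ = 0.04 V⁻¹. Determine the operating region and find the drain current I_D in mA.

V_ov = V_SG − |V_th| = 3.23 − 1.25 = 1.98 V.
Since V_SD = 2.56 V ≥ V_ov = 1.98 V, the device is in saturation.
I_D = ½ k_p V_ov² (1 + λ V_SD) = 0.5 × 1.61 × 1.98² × (1 + 0.04 × 2.56) = 3.48 mA.

Saturation; I_D = 3.48 mA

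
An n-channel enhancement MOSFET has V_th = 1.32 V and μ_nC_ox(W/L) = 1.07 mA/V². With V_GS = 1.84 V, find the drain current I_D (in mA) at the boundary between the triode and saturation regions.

I_D = 0.145 mA

At the boundary V_DS = V_ov = V_GS − V_th = 1.84 − 1.32 = 0.52 V.
I_D = ½ k_n V_ov² = 0.5 × 1.07 × 0.52² = 0.145 mA.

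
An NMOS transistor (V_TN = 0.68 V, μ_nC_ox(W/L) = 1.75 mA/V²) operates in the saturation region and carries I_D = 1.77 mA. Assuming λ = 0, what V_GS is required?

In saturation I_D = ½ k_n (V_GS − V_TN)², so V_GS − V_TN = √(2 I_D / k_n) = √(2 × 1.77 / 1.75) = 1.42 V.
V_GS = 0.68 + 1.42 = 2.1 V.

V_GS = 2.10 V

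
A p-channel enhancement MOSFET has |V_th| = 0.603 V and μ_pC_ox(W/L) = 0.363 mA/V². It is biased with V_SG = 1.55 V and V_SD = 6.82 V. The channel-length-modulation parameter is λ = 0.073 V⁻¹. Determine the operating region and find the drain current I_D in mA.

V_ov = V_SG − |V_th| = 1.55 − 0.603 = 0.947 V.
Since V_SD = 6.82 V ≥ V_ov = 0.947 V, the device is in saturation.
I_D = ½ k_p V_ov² (1 + λ V_SD) = 0.5 × 0.363 × 0.947² × (1 + 0.073 × 6.82) = 0.244 mA.

Saturation; I_D = 0.244 mA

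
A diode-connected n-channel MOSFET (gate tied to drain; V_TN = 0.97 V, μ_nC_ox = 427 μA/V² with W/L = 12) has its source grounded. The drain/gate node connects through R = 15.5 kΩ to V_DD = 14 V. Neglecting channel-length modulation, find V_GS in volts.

V_GS = 1.53 V

With gate tied to drain, V_GS = V_DS ≥ V_GS − V_TN, so the device is in saturation.
k_n = μ_nC_ox · (W/L) = 5.124 mA/V².
KCL at the drain: ½ k_n (V_GS − V_TN)² = (V_DD − V_GS)/R.
Let x = V_GS − 0.97. Then 39.7 x² + x − 13.03 = 0, giving x = 0.56 V (positive root), so V_GS = 1.53 V.
I_D = (V_DD − V_GS)/R = (14 − 1.53) / 15.5 = 0.804 mA.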